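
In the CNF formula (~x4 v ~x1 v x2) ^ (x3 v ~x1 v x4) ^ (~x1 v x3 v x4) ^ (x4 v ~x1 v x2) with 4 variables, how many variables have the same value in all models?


Find all satisfying assignments: 11 model(s).
Check which variables have the same value in every model.
No variable is fixed across all models.
Backbone size = 0.

0


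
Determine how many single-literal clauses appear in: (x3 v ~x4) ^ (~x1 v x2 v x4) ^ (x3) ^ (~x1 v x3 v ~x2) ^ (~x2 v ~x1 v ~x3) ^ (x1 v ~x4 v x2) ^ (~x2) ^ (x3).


A unit clause contains exactly one literal.
Unit clauses found: (x3), (~x2), (x3).
Count = 3.

3


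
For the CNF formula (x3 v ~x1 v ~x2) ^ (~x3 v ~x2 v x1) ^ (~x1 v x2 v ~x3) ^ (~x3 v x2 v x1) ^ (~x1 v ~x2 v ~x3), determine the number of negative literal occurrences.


Scan each clause for negated literals.
Clause 1: 2 negative; Clause 2: 2 negative; Clause 3: 2 negative; Clause 4: 1 negative; Clause 5: 3 negative.
Total negative literal occurrences = 10.

10


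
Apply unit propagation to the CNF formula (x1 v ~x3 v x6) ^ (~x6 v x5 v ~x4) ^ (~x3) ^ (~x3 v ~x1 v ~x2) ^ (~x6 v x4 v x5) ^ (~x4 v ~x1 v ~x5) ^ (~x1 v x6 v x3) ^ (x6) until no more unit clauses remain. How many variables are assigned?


Unit propagation repeatedly assigns the literal in any unit clause, then simplifies.
Assignments in order: x3 = F, x6 = T.
No further unit clauses remain.
Total variables assigned = 2.

2


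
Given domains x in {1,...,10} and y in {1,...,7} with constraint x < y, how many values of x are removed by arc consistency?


For the constraint x < y, x needs a supporting value in y's domain.
x can be at most 6 (one less than y's maximum).
Valid x values from domain: 6 out of 10.
Pruned = 10 - 6 = 4.

4


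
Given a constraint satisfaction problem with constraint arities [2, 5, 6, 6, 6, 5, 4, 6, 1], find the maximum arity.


The arities are: 2, 5, 6, 6, 6, 5, 4, 6, 1.
Scan for the maximum value.
Maximum arity = 6.

6


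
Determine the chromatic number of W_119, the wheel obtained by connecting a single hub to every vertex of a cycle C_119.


W_119 consists of the cycle C_119 together with a hub vertex adjacent to every cycle vertex.
The cycle C_119 needs 3 colors (odd cycle -> 3).
The hub is adjacent to every cycle vertex, so it must receive a new color distinct from all of them.
Chromatic number = 3 + 1 = 4.

4


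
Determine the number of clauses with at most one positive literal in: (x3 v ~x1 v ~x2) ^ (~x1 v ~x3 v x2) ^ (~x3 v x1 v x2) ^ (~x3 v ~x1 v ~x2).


A Horn clause has at most one positive literal.
Clause 1: 1 positive lit(s) -> Horn
Clause 2: 1 positive lit(s) -> Horn
Clause 3: 2 positive lit(s) -> not Horn
Clause 4: 0 positive lit(s) -> Horn
Total Horn clauses = 3.

3


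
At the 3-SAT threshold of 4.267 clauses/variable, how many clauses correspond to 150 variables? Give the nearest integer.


The 3-SAT phase transition occurs at approximately 4.267 clauses per variable.
m = 4.267 * 150 = 640.05.
Rounded to nearest integer: 640.

640


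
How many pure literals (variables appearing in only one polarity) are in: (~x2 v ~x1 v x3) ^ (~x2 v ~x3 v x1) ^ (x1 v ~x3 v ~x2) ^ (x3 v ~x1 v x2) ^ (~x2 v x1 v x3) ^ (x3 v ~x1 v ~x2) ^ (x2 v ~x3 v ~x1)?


A pure literal appears in only one polarity across all clauses.
No pure literals found.
Count = 0.

0


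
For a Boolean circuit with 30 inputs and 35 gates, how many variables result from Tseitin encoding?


The Tseitin transformation introduces one auxiliary variable per gate.
Total variables = inputs + gates = 30 + 35 = 65.

65


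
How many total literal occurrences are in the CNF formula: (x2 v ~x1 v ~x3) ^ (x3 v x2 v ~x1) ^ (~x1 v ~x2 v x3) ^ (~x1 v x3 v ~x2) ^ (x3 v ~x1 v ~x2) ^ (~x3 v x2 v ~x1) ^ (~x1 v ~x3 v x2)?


Clause lengths: 3, 3, 3, 3, 3, 3, 3.
Sum = 3 + 3 + 3 + 3 + 3 + 3 + 3 = 21.

21


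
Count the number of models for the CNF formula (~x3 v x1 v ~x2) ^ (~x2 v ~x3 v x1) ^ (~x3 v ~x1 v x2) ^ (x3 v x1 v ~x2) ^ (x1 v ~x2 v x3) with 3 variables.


Enumerate all 8 truth assignments over 3 variables.
Test each against every clause.
Satisfying assignments found: 5.

5


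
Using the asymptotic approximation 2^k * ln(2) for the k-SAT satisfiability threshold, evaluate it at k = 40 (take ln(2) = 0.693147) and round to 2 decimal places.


Using the asymptotic formula: threshold ~ 2^k * ln(2).
2^40 = 1099511627776.
1099511627776 * 0.693147 = 762123186258.05.

762123186258.05


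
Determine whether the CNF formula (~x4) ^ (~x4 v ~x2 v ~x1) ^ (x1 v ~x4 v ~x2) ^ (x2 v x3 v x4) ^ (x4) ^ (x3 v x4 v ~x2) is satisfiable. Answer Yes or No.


Check all 16 possible truth assignments.
Number of satisfying assignments found: 0.
The formula is unsatisfiable.

No


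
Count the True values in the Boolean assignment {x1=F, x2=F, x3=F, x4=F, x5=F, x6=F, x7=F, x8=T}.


The weight is the number of variables assigned True.
True variables: x8.
Weight = 1.

1


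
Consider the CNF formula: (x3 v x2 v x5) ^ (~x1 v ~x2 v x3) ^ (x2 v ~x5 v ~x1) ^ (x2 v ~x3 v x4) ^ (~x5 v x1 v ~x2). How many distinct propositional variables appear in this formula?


Identify each distinct variable in the formula.
Variables found: x1, x2, x3, x4, x5.
Total distinct variables = 5.

5


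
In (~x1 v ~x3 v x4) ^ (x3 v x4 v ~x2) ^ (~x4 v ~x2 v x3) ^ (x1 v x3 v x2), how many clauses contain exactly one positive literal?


A definite clause has exactly one positive literal.
Clause 1: 1 positive -> definite
Clause 2: 2 positive -> not definite
Clause 3: 1 positive -> definite
Clause 4: 3 positive -> not definite
Definite clause count = 2.

2


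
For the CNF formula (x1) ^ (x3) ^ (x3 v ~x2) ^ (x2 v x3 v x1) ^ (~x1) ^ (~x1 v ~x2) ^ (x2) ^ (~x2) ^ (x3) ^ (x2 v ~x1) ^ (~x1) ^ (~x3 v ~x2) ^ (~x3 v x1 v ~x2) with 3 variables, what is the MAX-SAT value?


Enumerate all 8 truth assignments.
For each, count how many of the 13 clauses are satisfied.
The formula is not fully satisfiable, so the maximum is below 13.
Maximum simultaneously satisfiable clauses = 11.

11


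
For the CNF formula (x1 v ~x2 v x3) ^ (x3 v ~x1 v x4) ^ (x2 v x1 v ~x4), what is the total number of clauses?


Each group enclosed in parentheses joined by ^ is one clause.
Counting the conjuncts: 3 clauses.

3


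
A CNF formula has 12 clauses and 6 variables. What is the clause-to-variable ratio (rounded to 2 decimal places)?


Clause-to-variable ratio = clauses / variables.
12 / 6 = 2.0.

2.0


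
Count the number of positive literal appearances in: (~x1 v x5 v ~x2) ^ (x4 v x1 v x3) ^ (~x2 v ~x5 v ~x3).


Scan each clause for unnegated literals.
Clause 1: 1 positive; Clause 2: 3 positive; Clause 3: 0 positive.
Total positive literal occurrences = 4.

4


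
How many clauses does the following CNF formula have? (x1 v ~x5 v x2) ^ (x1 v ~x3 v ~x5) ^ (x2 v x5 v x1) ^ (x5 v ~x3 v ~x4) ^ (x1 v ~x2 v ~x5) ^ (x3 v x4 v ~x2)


Each group enclosed in parentheses joined by ^ is one clause.
Counting the conjuncts: 6 clauses.

6


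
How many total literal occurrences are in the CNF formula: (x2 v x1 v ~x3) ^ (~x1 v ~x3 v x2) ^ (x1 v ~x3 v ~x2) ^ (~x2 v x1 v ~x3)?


Clause lengths: 3, 3, 3, 3.
Sum = 3 + 3 + 3 + 3 = 12.

12


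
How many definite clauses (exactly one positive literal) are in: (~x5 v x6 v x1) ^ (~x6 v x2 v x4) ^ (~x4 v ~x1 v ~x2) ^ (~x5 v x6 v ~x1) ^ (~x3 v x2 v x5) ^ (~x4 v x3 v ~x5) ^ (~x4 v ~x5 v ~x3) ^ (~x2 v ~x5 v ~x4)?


A definite clause has exactly one positive literal.
Clause 1: 2 positive -> not definite
Clause 2: 2 positive -> not definite
Clause 3: 0 positive -> not definite
Clause 4: 1 positive -> definite
Clause 5: 2 positive -> not definite
Clause 6: 1 positive -> definite
Clause 7: 0 positive -> not definite
Clause 8: 0 positive -> not definite
Definite clause count = 2.

2


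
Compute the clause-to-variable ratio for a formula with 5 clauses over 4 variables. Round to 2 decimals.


Clause-to-variable ratio = clauses / variables.
5 / 4 = 1.25.

1.25


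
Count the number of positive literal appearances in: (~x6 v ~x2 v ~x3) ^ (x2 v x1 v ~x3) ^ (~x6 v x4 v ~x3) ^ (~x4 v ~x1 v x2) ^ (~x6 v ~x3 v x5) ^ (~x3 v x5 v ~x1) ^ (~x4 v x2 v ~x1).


Scan each clause for unnegated literals.
Clause 1: 0 positive; Clause 2: 2 positive; Clause 3: 1 positive; Clause 4: 1 positive; Clause 5: 1 positive; Clause 6: 1 positive; Clause 7: 1 positive.
Total positive literal occurrences = 7.

7


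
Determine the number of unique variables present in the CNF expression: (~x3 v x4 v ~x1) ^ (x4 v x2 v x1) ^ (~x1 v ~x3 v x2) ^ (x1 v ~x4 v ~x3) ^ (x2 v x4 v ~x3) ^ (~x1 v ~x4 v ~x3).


Identify each distinct variable in the formula.
Variables found: x1, x2, x3, x4.
Total distinct variables = 4.

4


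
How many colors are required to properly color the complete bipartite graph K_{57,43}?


K_{57,43} is bipartite by definition: the two parts are independent sets, with every edge crossing between them.
Color all vertices in one part with color 1 and all vertices in the other part with color 2.
Since the graph has at least one edge, one color does not suffice.
Chromatic number = 2.

2


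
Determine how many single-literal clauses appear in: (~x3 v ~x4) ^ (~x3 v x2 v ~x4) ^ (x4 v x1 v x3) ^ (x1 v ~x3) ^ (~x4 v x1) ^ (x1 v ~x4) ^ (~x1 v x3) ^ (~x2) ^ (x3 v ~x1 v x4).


A unit clause contains exactly one literal.
Unit clauses found: (~x2).
Count = 1.

1


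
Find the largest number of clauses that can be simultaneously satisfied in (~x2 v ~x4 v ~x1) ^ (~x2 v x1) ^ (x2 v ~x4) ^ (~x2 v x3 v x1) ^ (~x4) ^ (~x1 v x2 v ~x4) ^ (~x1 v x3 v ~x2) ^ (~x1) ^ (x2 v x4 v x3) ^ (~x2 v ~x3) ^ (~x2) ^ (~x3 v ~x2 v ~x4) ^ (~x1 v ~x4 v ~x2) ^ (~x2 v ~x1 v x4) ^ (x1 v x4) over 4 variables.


Enumerate all 16 truth assignments.
For each, count how many of the 15 clauses are satisfied.
The formula is not fully satisfiable, so the maximum is below 15.
Maximum simultaneously satisfiable clauses = 14.

14


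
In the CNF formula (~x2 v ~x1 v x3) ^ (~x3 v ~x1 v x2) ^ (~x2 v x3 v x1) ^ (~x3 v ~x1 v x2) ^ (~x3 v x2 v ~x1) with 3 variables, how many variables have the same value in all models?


Find all satisfying assignments: 5 model(s).
Check which variables have the same value in every model.
No variable is fixed across all models.
Backbone size = 0.

0


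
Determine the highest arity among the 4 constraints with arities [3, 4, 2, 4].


The arities are: 3, 4, 2, 4.
Scan for the maximum value.
Maximum arity = 4.

4


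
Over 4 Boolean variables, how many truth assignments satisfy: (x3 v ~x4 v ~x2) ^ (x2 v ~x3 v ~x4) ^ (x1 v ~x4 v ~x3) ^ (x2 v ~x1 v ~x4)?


Enumerate all 16 truth assignments over 4 variables.
Test each against every clause.
Satisfying assignments found: 10.

10


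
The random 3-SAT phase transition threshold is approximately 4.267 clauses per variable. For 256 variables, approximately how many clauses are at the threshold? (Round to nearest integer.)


The 3-SAT phase transition occurs at approximately 4.267 clauses per variable.
m = 4.267 * 256 = 1092.352.
Rounded to nearest integer: 1092.

1092


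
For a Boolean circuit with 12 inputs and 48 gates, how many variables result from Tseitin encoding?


The Tseitin transformation introduces one auxiliary variable per gate.
Total variables = inputs + gates = 12 + 48 = 60.

60


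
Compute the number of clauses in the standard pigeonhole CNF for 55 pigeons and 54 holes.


The PHP encoding has two parts:
1) At-least-one-hole clauses: 55 (one per pigeon, each with 54 literals).
2) At-most-one-pigeon-per-hole clauses: 54 holes * C(55,2) = 54 * 1485 = 80190.
Total clauses = 55 + 80190 = 80245.

80245


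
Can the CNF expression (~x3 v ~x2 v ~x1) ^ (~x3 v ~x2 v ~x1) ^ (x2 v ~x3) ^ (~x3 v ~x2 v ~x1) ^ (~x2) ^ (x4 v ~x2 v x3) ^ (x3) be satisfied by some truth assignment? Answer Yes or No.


Check all 16 possible truth assignments.
Number of satisfying assignments found: 0.
The formula is unsatisfiable.

No


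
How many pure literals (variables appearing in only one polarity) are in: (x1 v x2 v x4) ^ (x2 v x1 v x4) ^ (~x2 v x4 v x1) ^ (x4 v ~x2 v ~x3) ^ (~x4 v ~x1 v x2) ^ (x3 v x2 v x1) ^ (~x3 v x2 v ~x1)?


A pure literal appears in only one polarity across all clauses.
No pure literals found.
Count = 0.

0


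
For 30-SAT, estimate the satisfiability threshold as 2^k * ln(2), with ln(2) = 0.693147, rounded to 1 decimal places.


Using the asymptotic formula: threshold ~ 2^k * ln(2).
2^30 = 1073741824.
1073741824 * 0.693147 = 744260924.1.

744260924.1


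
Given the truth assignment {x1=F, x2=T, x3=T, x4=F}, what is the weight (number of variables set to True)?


The weight is the number of variables assigned True.
True variables: x2, x3.
Weight = 2.

2


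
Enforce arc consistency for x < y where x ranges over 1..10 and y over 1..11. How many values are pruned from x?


For the constraint x < y, x needs a supporting value in y's domain.
x can be at most 10 (one less than y's maximum).
Valid x values from domain: 10 out of 10.
Pruned = 10 - 10 = 0.

0


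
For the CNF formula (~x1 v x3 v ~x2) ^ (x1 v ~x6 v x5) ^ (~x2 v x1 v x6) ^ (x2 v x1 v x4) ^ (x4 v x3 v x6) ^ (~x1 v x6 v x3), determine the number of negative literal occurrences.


Scan each clause for negated literals.
Clause 1: 2 negative; Clause 2: 1 negative; Clause 3: 1 negative; Clause 4: 0 negative; Clause 5: 0 negative; Clause 6: 1 negative.
Total negative literal occurrences = 5.

5


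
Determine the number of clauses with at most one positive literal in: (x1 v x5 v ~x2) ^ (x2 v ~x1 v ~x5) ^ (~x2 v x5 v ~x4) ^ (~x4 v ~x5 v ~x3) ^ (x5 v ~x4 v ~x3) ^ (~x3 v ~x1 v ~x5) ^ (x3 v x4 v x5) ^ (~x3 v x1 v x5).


A Horn clause has at most one positive literal.
Clause 1: 2 positive lit(s) -> not Horn
Clause 2: 1 positive lit(s) -> Horn
Clause 3: 1 positive lit(s) -> Horn
Clause 4: 0 positive lit(s) -> Horn
Clause 5: 1 positive lit(s) -> Horn
Clause 6: 0 positive lit(s) -> Horn
Clause 7: 3 positive lit(s) -> not Horn
Clause 8: 2 positive lit(s) -> not Horn
Total Horn clauses = 5.

5


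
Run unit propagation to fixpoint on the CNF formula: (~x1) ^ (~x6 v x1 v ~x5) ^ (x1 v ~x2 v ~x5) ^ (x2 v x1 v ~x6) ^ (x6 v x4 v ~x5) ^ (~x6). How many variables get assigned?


Unit propagation repeatedly assigns the literal in any unit clause, then simplifies.
Assignments in order: x1 = F, x6 = F.
No further unit clauses remain.
Total variables assigned = 2.

2


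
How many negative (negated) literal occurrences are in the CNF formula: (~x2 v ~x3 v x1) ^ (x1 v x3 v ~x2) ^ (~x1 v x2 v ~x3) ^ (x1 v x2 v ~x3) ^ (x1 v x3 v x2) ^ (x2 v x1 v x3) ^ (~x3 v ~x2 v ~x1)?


Scan each clause for negated literals.
Clause 1: 2 negative; Clause 2: 1 negative; Clause 3: 2 negative; Clause 4: 1 negative; Clause 5: 0 negative; Clause 6: 0 negative; Clause 7: 3 negative.
Total negative literal occurrences = 9.

9


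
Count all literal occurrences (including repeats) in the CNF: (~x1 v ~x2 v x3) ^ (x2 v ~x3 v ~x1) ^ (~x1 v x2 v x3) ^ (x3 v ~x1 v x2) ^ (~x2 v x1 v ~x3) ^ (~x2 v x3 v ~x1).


Clause lengths: 3, 3, 3, 3, 3, 3.
Sum = 3 + 3 + 3 + 3 + 3 + 3 = 18.

18


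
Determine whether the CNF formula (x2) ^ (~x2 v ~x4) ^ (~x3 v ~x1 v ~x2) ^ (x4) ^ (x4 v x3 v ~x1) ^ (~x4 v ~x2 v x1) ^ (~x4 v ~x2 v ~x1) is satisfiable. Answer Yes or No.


Check all 16 possible truth assignments.
Number of satisfying assignments found: 0.
The formula is unsatisfiable.

No


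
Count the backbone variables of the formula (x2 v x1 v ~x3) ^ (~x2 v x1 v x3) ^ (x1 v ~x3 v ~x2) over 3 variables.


Find all satisfying assignments: 5 model(s).
Check which variables have the same value in every model.
No variable is fixed across all models.
Backbone size = 0.

0


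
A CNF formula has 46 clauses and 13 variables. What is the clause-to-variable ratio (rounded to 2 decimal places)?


Clause-to-variable ratio = clauses / variables.
46 / 13 = 3.54.

3.54


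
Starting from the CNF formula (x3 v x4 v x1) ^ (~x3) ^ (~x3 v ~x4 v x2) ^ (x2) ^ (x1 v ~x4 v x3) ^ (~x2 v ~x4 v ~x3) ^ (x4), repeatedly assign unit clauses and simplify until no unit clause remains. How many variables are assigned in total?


Unit propagation repeatedly assigns the literal in any unit clause, then simplifies.
Assignments in order: x3 = F, x2 = T, x4 = T, x1 = T.
No further unit clauses remain.
Total variables assigned = 4.

4


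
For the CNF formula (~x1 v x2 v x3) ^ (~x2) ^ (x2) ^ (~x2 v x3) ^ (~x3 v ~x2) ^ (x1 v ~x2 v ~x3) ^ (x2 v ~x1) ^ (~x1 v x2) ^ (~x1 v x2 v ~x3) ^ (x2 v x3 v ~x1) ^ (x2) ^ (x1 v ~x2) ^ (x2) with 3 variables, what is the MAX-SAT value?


Enumerate all 8 truth assignments.
For each, count how many of the 13 clauses are satisfied.
The formula is not fully satisfiable, so the maximum is below 13.
Maximum simultaneously satisfiable clauses = 11.

11


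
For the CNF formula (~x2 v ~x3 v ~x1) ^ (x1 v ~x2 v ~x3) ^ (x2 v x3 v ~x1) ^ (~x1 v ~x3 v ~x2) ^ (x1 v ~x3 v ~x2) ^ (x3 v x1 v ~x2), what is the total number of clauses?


Each group enclosed in parentheses joined by ^ is one clause.
Counting the conjuncts: 6 clauses.

6


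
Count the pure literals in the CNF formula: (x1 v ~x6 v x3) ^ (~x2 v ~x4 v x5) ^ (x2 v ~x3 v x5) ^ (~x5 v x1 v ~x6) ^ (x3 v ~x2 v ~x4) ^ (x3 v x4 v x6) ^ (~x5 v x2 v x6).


A pure literal appears in only one polarity across all clauses.
Pure literals: x1 (positive only).
Count = 1.

1


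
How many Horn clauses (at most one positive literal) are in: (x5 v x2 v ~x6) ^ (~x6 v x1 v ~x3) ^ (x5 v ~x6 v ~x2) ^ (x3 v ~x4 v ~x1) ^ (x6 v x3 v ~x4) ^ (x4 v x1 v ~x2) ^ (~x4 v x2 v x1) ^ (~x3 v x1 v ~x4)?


A Horn clause has at most one positive literal.
Clause 1: 2 positive lit(s) -> not Horn
Clause 2: 1 positive lit(s) -> Horn
Clause 3: 1 positive lit(s) -> Horn
Clause 4: 1 positive lit(s) -> Horn
Clause 5: 2 positive lit(s) -> not Horn
Clause 6: 2 positive lit(s) -> not Horn
Clause 7: 2 positive lit(s) -> not Horn
Clause 8: 1 positive lit(s) -> Horn
Total Horn clauses = 4.

4


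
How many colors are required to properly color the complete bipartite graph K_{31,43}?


K_{31,43} is bipartite by definition: the two parts are independent sets, with every edge crossing between them.
Color all vertices in one part with color 1 and all vertices in the other part with color 2.
Since the graph has at least one edge, one color does not suffice.
Chromatic number = 2.

2


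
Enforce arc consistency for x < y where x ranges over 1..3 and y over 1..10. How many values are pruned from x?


For the constraint x < y, x needs a supporting value in y's domain.
x can be at most 9 (one less than y's maximum).
Valid x values from domain: 3 out of 3.
Pruned = 3 - 3 = 0.

0


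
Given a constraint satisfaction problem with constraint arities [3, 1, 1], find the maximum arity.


The arities are: 3, 1, 1.
Scan for the maximum value.
Maximum arity = 3.

3


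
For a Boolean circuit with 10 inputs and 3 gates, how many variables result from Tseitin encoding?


The Tseitin transformation introduces one auxiliary variable per gate.
Total variables = inputs + gates = 10 + 3 = 13.

13


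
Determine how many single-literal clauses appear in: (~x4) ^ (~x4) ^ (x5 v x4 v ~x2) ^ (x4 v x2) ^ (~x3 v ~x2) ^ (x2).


A unit clause contains exactly one literal.
Unit clauses found: (~x4), (~x4), (x2).
Count = 3.

3


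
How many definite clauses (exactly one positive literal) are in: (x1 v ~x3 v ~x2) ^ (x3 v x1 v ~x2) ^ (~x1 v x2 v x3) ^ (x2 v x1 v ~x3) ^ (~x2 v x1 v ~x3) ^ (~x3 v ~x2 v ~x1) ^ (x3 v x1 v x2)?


A definite clause has exactly one positive literal.
Clause 1: 1 positive -> definite
Clause 2: 2 positive -> not definite
Clause 3: 2 positive -> not definite
Clause 4: 2 positive -> not definite
Clause 5: 1 positive -> definite
Clause 6: 0 positive -> not definite
Clause 7: 3 positive -> not definite
Definite clause count = 2.

2


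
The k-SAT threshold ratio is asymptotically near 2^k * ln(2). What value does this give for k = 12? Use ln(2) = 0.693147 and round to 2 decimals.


Using the asymptotic formula: threshold ~ 2^k * ln(2).
2^12 = 4096.
4096 * 0.693147 = 2839.13.

2839.13


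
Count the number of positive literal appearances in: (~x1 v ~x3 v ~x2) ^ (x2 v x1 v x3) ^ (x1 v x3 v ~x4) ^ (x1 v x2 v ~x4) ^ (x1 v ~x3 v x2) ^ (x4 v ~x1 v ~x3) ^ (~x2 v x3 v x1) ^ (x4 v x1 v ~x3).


Scan each clause for unnegated literals.
Clause 1: 0 positive; Clause 2: 3 positive; Clause 3: 2 positive; Clause 4: 2 positive; Clause 5: 2 positive; Clause 6: 1 positive; Clause 7: 2 positive; Clause 8: 2 positive.
Total positive literal occurrences = 14.

14


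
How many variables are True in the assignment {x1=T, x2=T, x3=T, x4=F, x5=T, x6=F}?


The weight is the number of variables assigned True.
True variables: x1, x2, x3, x5.
Weight = 4.

4


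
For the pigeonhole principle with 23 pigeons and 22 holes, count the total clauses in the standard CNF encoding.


The PHP encoding has two parts:
1) At-least-one-hole clauses: 23 (one per pigeon, each with 22 literals).
2) At-most-one-pigeon-per-hole clauses: 22 holes * C(23,2) = 22 * 253 = 5566.
Total clauses = 23 + 5566 = 5589.

5589


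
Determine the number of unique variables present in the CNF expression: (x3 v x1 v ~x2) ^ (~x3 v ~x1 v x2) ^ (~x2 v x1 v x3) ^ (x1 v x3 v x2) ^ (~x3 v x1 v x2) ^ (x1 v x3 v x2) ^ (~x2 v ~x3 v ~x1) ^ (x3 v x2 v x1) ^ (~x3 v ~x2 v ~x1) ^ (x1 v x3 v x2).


Identify each distinct variable in the formula.
Variables found: x1, x2, x3.
Total distinct variables = 3.

3


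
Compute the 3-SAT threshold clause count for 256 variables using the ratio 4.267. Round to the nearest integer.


The 3-SAT phase transition occurs at approximately 4.267 clauses per variable.
m = 4.267 * 256 = 1092.352.
Rounded to nearest integer: 1092.

1092


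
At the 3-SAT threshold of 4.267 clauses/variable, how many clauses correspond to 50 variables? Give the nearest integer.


The 3-SAT phase transition occurs at approximately 4.267 clauses per variable.
m = 4.267 * 50 = 213.35.
Rounded to nearest integer: 213.

213


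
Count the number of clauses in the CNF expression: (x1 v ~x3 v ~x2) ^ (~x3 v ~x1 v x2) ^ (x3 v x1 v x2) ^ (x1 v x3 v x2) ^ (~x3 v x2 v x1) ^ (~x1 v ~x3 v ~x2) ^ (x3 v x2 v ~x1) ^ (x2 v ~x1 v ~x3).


Each group enclosed in parentheses joined by ^ is one clause.
Counting the conjuncts: 8 clauses.

8


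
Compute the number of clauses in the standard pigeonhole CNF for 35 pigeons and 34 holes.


The PHP encoding has two parts:
1) At-least-one-hole clauses: 35 (one per pigeon, each with 34 literals).
2) At-most-one-pigeon-per-hole clauses: 34 holes * C(35,2) = 34 * 595 = 20230.
Total clauses = 35 + 20230 = 20265.

20265


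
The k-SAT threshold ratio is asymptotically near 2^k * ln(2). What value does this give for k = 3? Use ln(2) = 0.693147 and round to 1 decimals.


Using the asymptotic formula: threshold ~ 2^k * ln(2).
2^3 = 8.
8 * 0.693147 = 5.5.

5.5


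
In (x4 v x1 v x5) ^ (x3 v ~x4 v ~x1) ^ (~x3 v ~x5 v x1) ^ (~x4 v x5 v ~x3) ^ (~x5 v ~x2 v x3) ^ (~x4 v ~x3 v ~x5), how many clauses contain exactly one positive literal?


A definite clause has exactly one positive literal.
Clause 1: 3 positive -> not definite
Clause 2: 1 positive -> definite
Clause 3: 1 positive -> definite
Clause 4: 1 positive -> definite
Clause 5: 1 positive -> definite
Clause 6: 0 positive -> not definite
Definite clause count = 4.

4


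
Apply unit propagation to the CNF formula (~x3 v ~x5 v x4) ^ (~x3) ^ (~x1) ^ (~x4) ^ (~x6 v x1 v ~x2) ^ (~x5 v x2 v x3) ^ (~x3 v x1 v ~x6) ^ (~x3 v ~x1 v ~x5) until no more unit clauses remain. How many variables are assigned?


Unit propagation repeatedly assigns the literal in any unit clause, then simplifies.
Assignments in order: x3 = F, x1 = F, x4 = F.
No further unit clauses remain.
Total variables assigned = 3.

3


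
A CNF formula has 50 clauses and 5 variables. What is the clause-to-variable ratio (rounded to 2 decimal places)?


Clause-to-variable ratio = clauses / variables.
50 / 5 = 10.0.

10.0


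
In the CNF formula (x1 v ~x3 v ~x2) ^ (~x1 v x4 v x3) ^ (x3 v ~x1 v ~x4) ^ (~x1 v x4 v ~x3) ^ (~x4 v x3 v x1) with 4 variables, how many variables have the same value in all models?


Find all satisfying assignments: 6 model(s).
Check which variables have the same value in every model.
No variable is fixed across all models.
Backbone size = 0.

0


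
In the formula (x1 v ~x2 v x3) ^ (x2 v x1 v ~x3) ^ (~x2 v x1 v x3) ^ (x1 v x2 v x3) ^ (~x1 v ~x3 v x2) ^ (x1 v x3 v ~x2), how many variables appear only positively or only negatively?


A pure literal appears in only one polarity across all clauses.
No pure literals found.
Count = 0.

0


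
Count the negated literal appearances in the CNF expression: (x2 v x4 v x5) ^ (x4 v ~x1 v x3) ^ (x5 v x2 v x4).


Scan each clause for negated literals.
Clause 1: 0 negative; Clause 2: 1 negative; Clause 3: 0 negative.
Total negative literal occurrences = 1.

1


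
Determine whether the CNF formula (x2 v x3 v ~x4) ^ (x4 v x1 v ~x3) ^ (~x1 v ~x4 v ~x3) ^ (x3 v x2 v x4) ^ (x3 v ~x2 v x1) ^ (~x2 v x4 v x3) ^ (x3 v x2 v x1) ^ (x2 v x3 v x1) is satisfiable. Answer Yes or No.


Check all 16 possible truth assignments.
Number of satisfying assignments found: 5.
The formula is satisfiable.

Yes


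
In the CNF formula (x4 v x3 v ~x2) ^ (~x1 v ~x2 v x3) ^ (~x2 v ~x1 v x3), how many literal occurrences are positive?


Scan each clause for unnegated literals.
Clause 1: 2 positive; Clause 2: 1 positive; Clause 3: 1 positive.
Total positive literal occurrences = 4.

4


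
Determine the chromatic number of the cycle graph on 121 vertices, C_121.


An odd cycle cannot be 2-colored: alternating two colors around the cycle returns to the start with a conflict.
Since 121 is odd, three colors are required (and three suffice).
Chromatic number = 3.

3


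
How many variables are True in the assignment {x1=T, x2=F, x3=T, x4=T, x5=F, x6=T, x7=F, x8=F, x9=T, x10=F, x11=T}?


The weight is the number of variables assigned True.
True variables: x1, x3, x4, x6, x9, x11.
Weight = 6.

6


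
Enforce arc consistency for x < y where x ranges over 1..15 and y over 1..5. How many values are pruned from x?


For the constraint x < y, x needs a supporting value in y's domain.
x can be at most 4 (one less than y's maximum).
Valid x values from domain: 4 out of 15.
Pruned = 15 - 4 = 11.

11


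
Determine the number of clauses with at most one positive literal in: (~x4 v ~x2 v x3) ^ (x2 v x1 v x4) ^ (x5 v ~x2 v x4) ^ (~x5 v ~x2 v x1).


A Horn clause has at most one positive literal.
Clause 1: 1 positive lit(s) -> Horn
Clause 2: 3 positive lit(s) -> not Horn
Clause 3: 2 positive lit(s) -> not Horn
Clause 4: 1 positive lit(s) -> Horn
Total Horn clauses = 2.

2


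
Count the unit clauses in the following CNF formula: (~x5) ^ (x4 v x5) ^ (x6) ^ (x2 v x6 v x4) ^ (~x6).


A unit clause contains exactly one literal.
Unit clauses found: (~x5), (x6), (~x6).
Count = 3.

3


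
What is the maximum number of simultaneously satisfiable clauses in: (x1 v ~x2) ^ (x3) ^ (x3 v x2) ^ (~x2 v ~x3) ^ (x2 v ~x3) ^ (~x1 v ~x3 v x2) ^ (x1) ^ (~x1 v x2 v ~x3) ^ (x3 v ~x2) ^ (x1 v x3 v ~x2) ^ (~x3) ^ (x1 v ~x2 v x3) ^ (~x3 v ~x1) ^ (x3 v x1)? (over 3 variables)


Enumerate all 8 truth assignments.
For each, count how many of the 14 clauses are satisfied.
The formula is not fully satisfiable, so the maximum is below 14.
Maximum simultaneously satisfiable clauses = 12.

12


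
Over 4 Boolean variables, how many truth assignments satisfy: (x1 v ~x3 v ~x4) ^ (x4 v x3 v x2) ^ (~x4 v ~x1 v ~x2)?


Enumerate all 16 truth assignments over 4 variables.
Test each against every clause.
Satisfying assignments found: 10.

10


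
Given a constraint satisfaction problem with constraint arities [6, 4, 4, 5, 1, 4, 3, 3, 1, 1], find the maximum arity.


The arities are: 6, 4, 4, 5, 1, 4, 3, 3, 1, 1.
Scan for the maximum value.
Maximum arity = 6.

6


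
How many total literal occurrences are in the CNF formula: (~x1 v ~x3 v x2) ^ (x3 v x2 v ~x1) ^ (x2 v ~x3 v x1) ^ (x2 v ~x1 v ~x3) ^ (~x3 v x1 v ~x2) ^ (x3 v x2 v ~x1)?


Clause lengths: 3, 3, 3, 3, 3, 3.
Sum = 3 + 3 + 3 + 3 + 3 + 3 = 18.

18


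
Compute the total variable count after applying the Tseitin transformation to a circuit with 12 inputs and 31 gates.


The Tseitin transformation introduces one auxiliary variable per gate.
Total variables = inputs + gates = 12 + 31 = 43.

43


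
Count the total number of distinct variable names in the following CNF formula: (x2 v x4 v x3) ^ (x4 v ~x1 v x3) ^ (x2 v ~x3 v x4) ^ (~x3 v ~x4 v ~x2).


Identify each distinct variable in the formula.
Variables found: x1, x2, x3, x4.
Total distinct variables = 4.

4


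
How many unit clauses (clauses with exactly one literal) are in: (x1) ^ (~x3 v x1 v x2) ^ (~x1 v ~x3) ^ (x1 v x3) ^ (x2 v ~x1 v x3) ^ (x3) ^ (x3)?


A unit clause contains exactly one literal.
Unit clauses found: (x1), (x3), (x3).
Count = 3.

3


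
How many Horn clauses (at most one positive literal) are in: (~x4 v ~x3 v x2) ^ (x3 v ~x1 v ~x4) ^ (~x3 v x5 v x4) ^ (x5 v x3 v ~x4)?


A Horn clause has at most one positive literal.
Clause 1: 1 positive lit(s) -> Horn
Clause 2: 1 positive lit(s) -> Horn
Clause 3: 2 positive lit(s) -> not Horn
Clause 4: 2 positive lit(s) -> not Horn
Total Horn clauses = 2.

2


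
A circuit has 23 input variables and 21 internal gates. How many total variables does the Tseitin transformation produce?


The Tseitin transformation introduces one auxiliary variable per gate.
Total variables = inputs + gates = 23 + 21 = 44.

44


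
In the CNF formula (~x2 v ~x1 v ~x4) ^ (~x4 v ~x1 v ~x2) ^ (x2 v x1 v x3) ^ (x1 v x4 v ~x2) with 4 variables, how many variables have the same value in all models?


Find all satisfying assignments: 10 model(s).
Check which variables have the same value in every model.
No variable is fixed across all models.
Backbone size = 0.

0


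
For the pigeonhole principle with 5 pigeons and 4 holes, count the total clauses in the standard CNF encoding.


The PHP encoding has two parts:
1) At-least-one-hole clauses: 5 (one per pigeon, each with 4 literals).
2) At-most-one-pigeon-per-hole clauses: 4 holes * C(5,2) = 4 * 10 = 40.
Total clauses = 5 + 40 = 45.

45


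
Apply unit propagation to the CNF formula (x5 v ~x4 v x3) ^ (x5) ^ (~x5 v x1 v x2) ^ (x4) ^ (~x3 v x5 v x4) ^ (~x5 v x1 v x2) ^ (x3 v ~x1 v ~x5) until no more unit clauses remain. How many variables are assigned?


Unit propagation repeatedly assigns the literal in any unit clause, then simplifies.
Assignments in order: x5 = T, x4 = T.
No further unit clauses remain.
Total variables assigned = 2.

2


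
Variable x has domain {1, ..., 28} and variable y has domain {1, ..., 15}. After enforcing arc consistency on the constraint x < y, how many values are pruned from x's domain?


For the constraint x < y, x needs a supporting value in y's domain.
x can be at most 14 (one less than y's maximum).
Valid x values from domain: 14 out of 28.
Pruned = 28 - 14 = 14.

14


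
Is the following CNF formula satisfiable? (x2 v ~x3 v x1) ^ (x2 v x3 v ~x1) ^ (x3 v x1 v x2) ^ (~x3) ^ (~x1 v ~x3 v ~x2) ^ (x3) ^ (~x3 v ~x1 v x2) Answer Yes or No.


Check all 8 possible truth assignments.
Number of satisfying assignments found: 0.
The formula is unsatisfiable.

No


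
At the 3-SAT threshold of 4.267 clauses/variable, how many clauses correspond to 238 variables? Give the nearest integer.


The 3-SAT phase transition occurs at approximately 4.267 clauses per variable.
m = 4.267 * 238 = 1015.546.
Rounded to nearest integer: 1016.

1016


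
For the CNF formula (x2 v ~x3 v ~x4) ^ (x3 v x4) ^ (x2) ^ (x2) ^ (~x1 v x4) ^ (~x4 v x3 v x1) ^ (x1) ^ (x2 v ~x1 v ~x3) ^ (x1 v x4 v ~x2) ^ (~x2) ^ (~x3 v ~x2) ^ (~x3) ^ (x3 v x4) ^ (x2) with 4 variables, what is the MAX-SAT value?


Enumerate all 16 truth assignments.
For each, count how many of the 14 clauses are satisfied.
The formula is not fully satisfiable, so the maximum is below 14.
Maximum simultaneously satisfiable clauses = 13.

13


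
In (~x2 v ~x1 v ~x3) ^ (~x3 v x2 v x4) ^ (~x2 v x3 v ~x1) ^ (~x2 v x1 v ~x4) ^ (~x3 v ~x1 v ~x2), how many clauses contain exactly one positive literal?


A definite clause has exactly one positive literal.
Clause 1: 0 positive -> not definite
Clause 2: 2 positive -> not definite
Clause 3: 1 positive -> definite
Clause 4: 1 positive -> definite
Clause 5: 0 positive -> not definite
Definite clause count = 2.

2


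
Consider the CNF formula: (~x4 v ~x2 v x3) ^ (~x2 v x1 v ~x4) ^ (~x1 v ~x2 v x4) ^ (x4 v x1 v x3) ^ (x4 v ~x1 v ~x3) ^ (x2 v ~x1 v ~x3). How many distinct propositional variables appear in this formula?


Identify each distinct variable in the formula.
Variables found: x1, x2, x3, x4.
Total distinct variables = 4.

4


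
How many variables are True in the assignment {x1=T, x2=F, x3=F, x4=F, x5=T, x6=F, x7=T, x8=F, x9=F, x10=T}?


The weight is the number of variables assigned True.
True variables: x1, x5, x7, x10.
Weight = 4.

4


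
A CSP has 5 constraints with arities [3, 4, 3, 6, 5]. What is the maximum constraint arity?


The arities are: 3, 4, 3, 6, 5.
Scan for the maximum value.
Maximum arity = 6.

6


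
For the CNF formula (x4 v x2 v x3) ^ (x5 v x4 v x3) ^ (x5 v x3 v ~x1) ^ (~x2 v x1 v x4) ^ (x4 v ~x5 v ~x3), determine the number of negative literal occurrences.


Scan each clause for negated literals.
Clause 1: 0 negative; Clause 2: 0 negative; Clause 3: 1 negative; Clause 4: 1 negative; Clause 5: 2 negative.
Total negative literal occurrences = 4.

4


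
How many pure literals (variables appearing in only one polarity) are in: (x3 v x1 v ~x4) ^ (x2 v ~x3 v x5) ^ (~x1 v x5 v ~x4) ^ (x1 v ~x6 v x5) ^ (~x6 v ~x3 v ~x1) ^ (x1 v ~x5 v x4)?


A pure literal appears in only one polarity across all clauses.
Pure literals: x2 (positive only), x6 (negative only).
Count = 2.

2


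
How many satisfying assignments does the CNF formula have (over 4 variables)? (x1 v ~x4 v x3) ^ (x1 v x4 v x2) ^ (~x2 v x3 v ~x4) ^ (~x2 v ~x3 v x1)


Enumerate all 16 truth assignments over 4 variables.
Test each against every clause.
Satisfying assignments found: 9.

9


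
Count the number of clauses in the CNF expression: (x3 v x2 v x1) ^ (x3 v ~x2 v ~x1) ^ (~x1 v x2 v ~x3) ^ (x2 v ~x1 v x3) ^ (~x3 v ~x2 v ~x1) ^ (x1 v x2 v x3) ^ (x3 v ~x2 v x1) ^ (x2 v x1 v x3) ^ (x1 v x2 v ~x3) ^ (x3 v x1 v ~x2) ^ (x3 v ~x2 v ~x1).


Each group enclosed in parentheses joined by ^ is one clause.
Counting the conjuncts: 11 clauses.

11


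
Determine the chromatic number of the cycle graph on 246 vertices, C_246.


A cycle on an even number of vertices is bipartite: alternate two colors around the cycle.
Since 246 is even, two colors suffice, and at least two are needed because the graph has edges.
Chromatic number = 2.

2


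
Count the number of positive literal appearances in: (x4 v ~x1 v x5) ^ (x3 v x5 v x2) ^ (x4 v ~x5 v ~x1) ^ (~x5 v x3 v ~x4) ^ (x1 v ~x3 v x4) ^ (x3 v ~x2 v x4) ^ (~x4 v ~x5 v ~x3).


Scan each clause for unnegated literals.
Clause 1: 2 positive; Clause 2: 3 positive; Clause 3: 1 positive; Clause 4: 1 positive; Clause 5: 2 positive; Clause 6: 2 positive; Clause 7: 0 positive.
Total positive literal occurrences = 11.

11


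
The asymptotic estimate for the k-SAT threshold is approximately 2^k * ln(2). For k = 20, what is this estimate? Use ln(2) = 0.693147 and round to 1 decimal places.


Using the asymptotic formula: threshold ~ 2^k * ln(2).
2^20 = 1048576.
1048576 * 0.693147 = 726817.3.

726817.3


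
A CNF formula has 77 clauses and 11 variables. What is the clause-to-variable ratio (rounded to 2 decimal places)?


Clause-to-variable ratio = clauses / variables.
77 / 11 = 7.0.

7.0


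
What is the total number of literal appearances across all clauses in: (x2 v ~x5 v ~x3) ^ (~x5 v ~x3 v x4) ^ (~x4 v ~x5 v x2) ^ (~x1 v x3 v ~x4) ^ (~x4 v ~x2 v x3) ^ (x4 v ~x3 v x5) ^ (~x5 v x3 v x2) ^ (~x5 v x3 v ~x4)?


Clause lengths: 3, 3, 3, 3, 3, 3, 3, 3.
Sum = 3 + 3 + 3 + 3 + 3 + 3 + 3 + 3 = 24.

24


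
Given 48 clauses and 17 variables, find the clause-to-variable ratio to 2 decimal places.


Clause-to-variable ratio = clauses / variables.
48 / 17 = 2.82.

2.82


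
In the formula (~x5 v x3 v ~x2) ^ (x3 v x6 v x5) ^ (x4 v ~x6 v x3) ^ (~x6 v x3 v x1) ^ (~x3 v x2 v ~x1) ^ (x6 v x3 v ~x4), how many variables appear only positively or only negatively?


A pure literal appears in only one polarity across all clauses.
No pure literals found.
Count = 0.

0


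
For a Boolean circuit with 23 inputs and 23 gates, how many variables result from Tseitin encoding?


The Tseitin transformation introduces one auxiliary variable per gate.
Total variables = inputs + gates = 23 + 23 = 46.

46


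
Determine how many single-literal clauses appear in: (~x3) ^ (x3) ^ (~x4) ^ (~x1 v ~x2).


A unit clause contains exactly one literal.
Unit clauses found: (~x3), (x3), (~x4).
Count = 3.

3


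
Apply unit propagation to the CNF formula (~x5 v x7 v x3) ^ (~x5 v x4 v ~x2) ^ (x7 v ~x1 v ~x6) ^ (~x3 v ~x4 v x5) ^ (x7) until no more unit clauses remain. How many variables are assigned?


Unit propagation repeatedly assigns the literal in any unit clause, then simplifies.
Assignments in order: x7 = T.
No further unit clauses remain.
Total variables assigned = 1.

1


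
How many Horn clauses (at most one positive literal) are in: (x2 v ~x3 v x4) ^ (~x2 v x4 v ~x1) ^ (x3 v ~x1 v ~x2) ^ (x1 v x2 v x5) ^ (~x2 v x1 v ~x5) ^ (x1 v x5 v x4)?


A Horn clause has at most one positive literal.
Clause 1: 2 positive lit(s) -> not Horn
Clause 2: 1 positive lit(s) -> Horn
Clause 3: 1 positive lit(s) -> Horn
Clause 4: 3 positive lit(s) -> not Horn
Clause 5: 1 positive lit(s) -> Horn
Clause 6: 3 positive lit(s) -> not Horn
Total Horn clauses = 3.

3


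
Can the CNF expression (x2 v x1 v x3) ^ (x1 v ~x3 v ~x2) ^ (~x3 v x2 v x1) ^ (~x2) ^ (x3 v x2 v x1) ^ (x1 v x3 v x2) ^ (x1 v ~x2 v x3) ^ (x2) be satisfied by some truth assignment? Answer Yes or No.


Check all 8 possible truth assignments.
Number of satisfying assignments found: 0.
The formula is unsatisfiable.

No


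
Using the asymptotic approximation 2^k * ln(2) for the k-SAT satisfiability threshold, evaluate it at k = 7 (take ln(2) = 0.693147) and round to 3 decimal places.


Using the asymptotic formula: threshold ~ 2^k * ln(2).
2^7 = 128.
128 * 0.693147 = 88.723.

88.723


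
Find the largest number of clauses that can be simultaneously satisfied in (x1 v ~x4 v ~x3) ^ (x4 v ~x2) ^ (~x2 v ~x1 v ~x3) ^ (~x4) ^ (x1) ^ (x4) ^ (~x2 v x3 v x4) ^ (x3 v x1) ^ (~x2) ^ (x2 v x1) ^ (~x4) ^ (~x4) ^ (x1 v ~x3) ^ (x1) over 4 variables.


Enumerate all 16 truth assignments.
For each, count how many of the 14 clauses are satisfied.
The formula is not fully satisfiable, so the maximum is below 14.
Maximum simultaneously satisfiable clauses = 13.

13


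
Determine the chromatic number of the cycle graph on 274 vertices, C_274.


A cycle on an even number of vertices is bipartite: alternate two colors around the cycle.
Since 274 is even, two colors suffice, and at least two are needed because the graph has edges.
Chromatic number = 2.

2


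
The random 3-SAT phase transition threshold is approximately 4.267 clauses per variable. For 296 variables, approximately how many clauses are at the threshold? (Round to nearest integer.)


The 3-SAT phase transition occurs at approximately 4.267 clauses per variable.
m = 4.267 * 296 = 1263.032.
Rounded to nearest integer: 1263.

1263


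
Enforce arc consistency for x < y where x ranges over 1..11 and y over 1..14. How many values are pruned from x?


For the constraint x < y, x needs a supporting value in y's domain.
x can be at most 13 (one less than y's maximum).
Valid x values from domain: 11 out of 11.
Pruned = 11 - 11 = 0.

0
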